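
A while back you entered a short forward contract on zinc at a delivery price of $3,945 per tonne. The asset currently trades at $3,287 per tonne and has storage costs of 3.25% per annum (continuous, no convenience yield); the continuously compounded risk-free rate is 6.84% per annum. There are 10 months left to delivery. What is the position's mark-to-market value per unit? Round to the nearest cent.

Current fair forward for the remaining 10 months: F = S·e^((r + u)·T), (r + u) = 0.0684 + 0.0325 = 0.1009
F = 3287 · e^(0.1009 × 10/12) = 3287 × 1.08771953 = 3575.3341
Value of long forward = (F − K)·e^(−rT) = (3575.3341 − 3945) · e^(−0.0684·10/12)
= -369.6659 × 0.94459407 = -349.18
Short position value = −(long value) = $349.18

$349.18 per tonne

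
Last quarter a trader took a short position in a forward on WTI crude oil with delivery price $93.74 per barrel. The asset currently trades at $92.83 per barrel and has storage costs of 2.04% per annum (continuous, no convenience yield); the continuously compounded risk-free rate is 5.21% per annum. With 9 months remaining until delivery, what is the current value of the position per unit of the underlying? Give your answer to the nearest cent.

Current fair forward for the remaining 9 months: F = S·e^((r + u)·T), (r + u) = 0.0521 + 0.0204 = 0.0725
F = 92.83 · e^(0.0725 × 9/12) = 92.83 × 1.055880 = 98.0173
Value of long forward = (F − K)·e^(−rT) = (98.0173 − 93.74) · e^(−0.0521·9/12)
= 4.2773 × 0.961679 = 4.11
Short position value = −(long value) = -$4.11

-$4.11 per barrel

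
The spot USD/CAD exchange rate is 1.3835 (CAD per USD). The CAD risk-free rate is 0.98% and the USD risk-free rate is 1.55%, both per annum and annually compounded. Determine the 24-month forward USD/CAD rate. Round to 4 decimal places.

By covered interest parity, F = S · (1+r_CAD)^T / (1+r_USD)^T
= 1.3835 × 1.019696 / 1.031240 = 1.3835 × 0.988806
F = 1.3680 CAD per USD

1.3680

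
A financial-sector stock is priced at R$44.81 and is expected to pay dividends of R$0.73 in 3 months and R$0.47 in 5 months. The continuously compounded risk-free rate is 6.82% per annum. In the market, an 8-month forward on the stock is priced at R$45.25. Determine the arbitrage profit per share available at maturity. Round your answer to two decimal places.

R$0.42 per share

PV(dividends) I = 0.73·e^(−0.0682·3/12) + 0.47·e^(−0.0682·5/12) = 1.1745
Fair forward F* = (S − I)·e^(rT) = (44.81 − 1.1745)·e^0.045467 = 43.6355 × 1.046516 = 45.6652
Market R$45.25 < fair 45.6652: forward underpriced → reverse cash-and-carry (short the stock, invest proceeds at r, pay the dividends, go long the forward).
Profit at T = |F_mkt − F*| = |45.25 − 45.6652| = R$0.42 per share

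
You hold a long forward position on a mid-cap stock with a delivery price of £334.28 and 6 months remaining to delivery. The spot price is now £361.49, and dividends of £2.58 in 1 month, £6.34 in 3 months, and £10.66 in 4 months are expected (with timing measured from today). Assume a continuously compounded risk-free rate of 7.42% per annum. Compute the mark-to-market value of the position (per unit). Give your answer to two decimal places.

PV(remaining dividends) I = 2.58·e^(−0.0742·1/12) + 6.34·e^(−0.0742·3/12) + 10.66·e^(−0.0742·4/12) = 19.1871
Current forward F = (S − I)·e^(rT) = (361.49 − 19.1871)·e^(0.0742·6/12) = 342.3029 × 1.037797 = 355.2409
Value (long) = (F − K)·e^(−rT) = (355.2409 − 334.28) × 0.963580 = 20.1975
Value = £20.20

£20.20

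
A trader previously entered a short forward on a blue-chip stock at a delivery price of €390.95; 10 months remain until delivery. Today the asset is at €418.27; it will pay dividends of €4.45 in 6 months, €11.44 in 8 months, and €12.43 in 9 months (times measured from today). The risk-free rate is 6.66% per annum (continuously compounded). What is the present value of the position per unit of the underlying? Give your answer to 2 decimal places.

-€21.35

PV(remaining dividends) I = 4.45·e^(−0.0666·6/12) + 11.44·e^(−0.0666·8/12) + 12.43·e^(−0.0666·9/12) = 27.0718
Current forward F = (S − I)·e^(rT) = (418.27 − 27.0718)·e^(0.0666·10/12) = 391.1982 × 1.057069 = 413.5235
Value (long) = (F − K)·e^(−rT) = (413.5235 − 390.95) × 0.946012 = 21.3548
Short position value = −(long value) = -€21.35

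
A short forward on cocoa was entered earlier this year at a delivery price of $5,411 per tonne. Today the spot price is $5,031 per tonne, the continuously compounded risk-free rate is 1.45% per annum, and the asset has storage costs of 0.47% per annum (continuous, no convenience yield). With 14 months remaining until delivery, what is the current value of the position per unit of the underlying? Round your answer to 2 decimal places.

Current fair forward for the remaining 14 months: F = S·e^((r + u)·T), (r + u) = 0.0145 + 0.0047 = 0.0192
F = 5031 · e^(0.0192 × 14/12) = 5031 × 1.02265276 = 5144.9660
Value of long forward = (F − K)·e^(−rT) = (5144.9660 − 5411) · e^(−0.0145·14/12)
= -266.0340 × 0.98322562 = -261.57
Short position value = −(long value) = $261.57

$261.57 per tonne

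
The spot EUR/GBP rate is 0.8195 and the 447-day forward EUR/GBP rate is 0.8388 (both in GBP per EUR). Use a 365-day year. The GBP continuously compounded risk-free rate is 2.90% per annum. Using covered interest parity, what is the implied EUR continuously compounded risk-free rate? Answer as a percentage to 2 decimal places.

1.00%

F = S·e^((r_GBP − r_EUR)T) ⇒ r_EUR = r_GBP − ln(F/S)/T
ln(0.8388/0.8195) = 0.023278; /(447/365) = 0.019008
r_EUR = 0.0290 − 0.019008 = 0.009992
r_EUR = 1.00%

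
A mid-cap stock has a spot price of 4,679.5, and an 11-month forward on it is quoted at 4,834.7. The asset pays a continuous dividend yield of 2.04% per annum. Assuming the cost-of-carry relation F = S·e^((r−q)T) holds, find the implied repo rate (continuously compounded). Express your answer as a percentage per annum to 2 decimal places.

From F = S·e^((r−q)T): (r − q) = ln(F/S)/T
ln(4834.7/4679.5) = ln(1.033166) = 0.032628
(r − q) = 0.032628 / (11/12) = 0.035594
r = ln(F/S)/T + q = 0.035594 + 0.0204 = 0.055994
r = 5.60%

5.60%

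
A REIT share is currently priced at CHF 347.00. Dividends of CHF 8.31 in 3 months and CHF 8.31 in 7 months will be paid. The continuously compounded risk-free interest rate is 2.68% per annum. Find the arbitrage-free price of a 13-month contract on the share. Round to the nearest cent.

PV(dividends) I = 8.31·e^(−0.0268·3/12) + 8.31·e^(−0.0268·7/12)
I = 8.2545 + 8.1811 = 16.4356
F = (S − I)·e^(rT) = (347.00 − 16.4356) · e^(0.0268·13/12)
= 330.5644 · e^0.029033 = 330.5644 × 1.029459 = CHF 340.30

CHF 340.30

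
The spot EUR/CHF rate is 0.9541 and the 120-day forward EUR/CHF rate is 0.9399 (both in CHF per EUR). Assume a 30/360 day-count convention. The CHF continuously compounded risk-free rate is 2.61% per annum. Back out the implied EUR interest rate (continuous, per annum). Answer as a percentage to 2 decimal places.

7.11%

F = S·e^((r_CHF − r_EUR)T) ⇒ r_EUR = r_CHF − ln(F/S)/T
ln(0.9399/0.9541) = -0.014995; /(120/360) = -0.044985
r_EUR = 0.0261 + 0.044985 = 0.071085
r_EUR = 7.11%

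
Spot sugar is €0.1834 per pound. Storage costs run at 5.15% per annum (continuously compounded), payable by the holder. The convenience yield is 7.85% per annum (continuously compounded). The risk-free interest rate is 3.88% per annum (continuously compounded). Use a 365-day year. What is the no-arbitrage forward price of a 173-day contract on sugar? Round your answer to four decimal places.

Net carry = r + u − y = 0.0388 + 0.0515 − 0.0785 = 0.0118
F = S·e^((r+u−y)T) = 0.1834 · e^(0.0118 × 173/365) = 0.1834 · e^0.005593
= 0.1834 × 1.005609 = €0.1844 per pound

€0.1844 per pound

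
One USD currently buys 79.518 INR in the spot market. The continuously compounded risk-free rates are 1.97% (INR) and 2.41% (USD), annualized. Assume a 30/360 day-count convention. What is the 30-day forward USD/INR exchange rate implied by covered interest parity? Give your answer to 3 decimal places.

F = S·e^((r_INR − r_USD)T) = 79.518 · e^((0.0197 − 0.0241) × 30/360)
= 79.518 · e^-0.000367 = 79.518 × 0.999633
F = 79.489 INR per USD

79.489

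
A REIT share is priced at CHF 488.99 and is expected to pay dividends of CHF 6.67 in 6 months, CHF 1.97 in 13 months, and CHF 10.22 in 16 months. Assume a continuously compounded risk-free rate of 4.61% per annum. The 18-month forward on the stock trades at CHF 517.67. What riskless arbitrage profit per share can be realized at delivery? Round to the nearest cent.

CHF 12.96 per share

PV(dividends) I = 6.67·e^(−0.0461·6/12) + 1.97·e^(−0.0461·13/12) + 10.22·e^(−0.0461·16/12) = 18.0028
Fair forward F* = (S − I)·e^(rT) = (488.99 − 18.0028)·e^0.069150 = 470.9872 × 1.071597 = 504.7085
Market CHF 517.67 > fair 504.7085: forward overpriced → cash-and-carry (borrow at r, buy the stock and collect the dividends, short the forward).
Profit at T = |F_mkt − F*| = |517.67 − 504.7085| = CHF 12.96 per share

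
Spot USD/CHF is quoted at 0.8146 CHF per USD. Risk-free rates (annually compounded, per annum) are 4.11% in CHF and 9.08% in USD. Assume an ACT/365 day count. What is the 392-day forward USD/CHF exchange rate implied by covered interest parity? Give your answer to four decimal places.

By covered interest parity, F = S · (1+r_CHF)^T / (1+r_USD)^T
= 0.8146 × 1.044207 / 1.097835 = 0.8146 × 0.951151
F = 0.7748 CHF per USD

0.7748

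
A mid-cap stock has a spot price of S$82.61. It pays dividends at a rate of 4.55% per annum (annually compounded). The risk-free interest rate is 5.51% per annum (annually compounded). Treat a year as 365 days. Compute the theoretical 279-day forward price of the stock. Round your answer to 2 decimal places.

F = S · (1+r)^T / (1+q)^T
= 82.61 × 1.041850 / 1.034596 = 82.61 × 1.007011
F = S$83.19

S$83.19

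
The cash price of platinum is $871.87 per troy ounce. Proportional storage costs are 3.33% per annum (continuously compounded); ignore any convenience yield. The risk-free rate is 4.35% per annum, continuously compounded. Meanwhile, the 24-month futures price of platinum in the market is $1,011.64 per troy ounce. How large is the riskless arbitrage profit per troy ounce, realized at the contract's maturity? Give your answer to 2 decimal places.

Fair futures: F* = S·e^(carry·T), with carry = (r + u) = 0.0435 + 0.0333 = 0.0768
F* = 871.87 · e^(0.0768 × 24/12) = 871.87 · e^0.153600 = 871.87 × 1.166024 = $1016.6213
Market $1011.64 < fair $1016.6213: forward underpriced → reverse cash-and-carry (short spot, go long the forward).
At maturity, profit = |F_mkt − F*| = |1011.64 − 1016.6213| = $4.98 per troy ounce

$4.98 per troy ounce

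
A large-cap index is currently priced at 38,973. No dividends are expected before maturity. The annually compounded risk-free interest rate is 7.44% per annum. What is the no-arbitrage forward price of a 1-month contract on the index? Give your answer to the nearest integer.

39,207

F = S · (1+r)^T
= 38973 × 1.005998
F = 39,207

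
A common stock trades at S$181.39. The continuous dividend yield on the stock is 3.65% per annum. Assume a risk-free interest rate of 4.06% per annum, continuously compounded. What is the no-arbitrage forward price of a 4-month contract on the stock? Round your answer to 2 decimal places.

F = S·e^((r − q)T) = 181.39 · e^((0.0406 − 0.0365) × 4/12)
= 181.39 · e^0.001367 = 181.39 × 1.001368
F = S$181.64

S$181.64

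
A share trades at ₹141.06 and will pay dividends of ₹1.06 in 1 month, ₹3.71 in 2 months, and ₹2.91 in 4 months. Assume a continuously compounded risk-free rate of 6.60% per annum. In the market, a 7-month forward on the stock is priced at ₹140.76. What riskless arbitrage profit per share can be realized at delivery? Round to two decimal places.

₹2.03 per share

PV(dividends) I = 1.06·e^(−0.0660·1/12) + 3.71·e^(−0.0660·2/12) + 2.91·e^(−0.0660·4/12) = 7.5703
Fair forward F* = (S − I)·e^(rT) = (141.06 − 7.5703)·e^0.038500 = 133.4897 × 1.039251 = 138.7293
Market ₹140.76 > fair 138.7293: forward overpriced → cash-and-carry (borrow at r, buy the stock and collect the dividends, short the forward).
Profit at T = |F_mkt − F*| = |140.76 − 138.7293| = ₹2.03 per share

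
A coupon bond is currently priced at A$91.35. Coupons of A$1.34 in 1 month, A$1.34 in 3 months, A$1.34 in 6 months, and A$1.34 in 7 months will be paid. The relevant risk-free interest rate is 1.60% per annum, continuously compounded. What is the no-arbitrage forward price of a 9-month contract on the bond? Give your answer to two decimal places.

A$87.06

PV(coupons) I = 1.34·e^(−0.0160·1/12) + 1.34·e^(−0.0160·3/12) + 1.34·e^(−0.0160·6/12) + 1.34·e^(−0.0160·7/12)
I = 1.3382 + 1.3347 + 1.3293 + 1.3276 = 5.3298
F = (S − I)·e^(rT) = (91.35 − 5.3298) · e^(0.0160·9/12)
= 86.0202 · e^0.012000 = 86.0202 × 1.012072 = A$87.06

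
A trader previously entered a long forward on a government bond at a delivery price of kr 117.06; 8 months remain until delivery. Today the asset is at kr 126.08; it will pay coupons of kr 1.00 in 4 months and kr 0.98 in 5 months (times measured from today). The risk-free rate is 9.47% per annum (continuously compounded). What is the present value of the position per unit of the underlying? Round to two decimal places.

PV(remaining coupons) I = 1.00·e^(−0.0947·4/12) + 0.98·e^(−0.0947·5/12) = 1.9110
Current forward F = (S − I)·e^(rT) = (126.08 − 1.9110)·e^(0.0947·8/12) = 124.1690 × 1.065169 = 132.2610
Value (long) = (F − K)·e^(−rT) = (132.2610 − 117.06) × 0.938818 = 14.2710
Value = kr 14.27

kr 14.27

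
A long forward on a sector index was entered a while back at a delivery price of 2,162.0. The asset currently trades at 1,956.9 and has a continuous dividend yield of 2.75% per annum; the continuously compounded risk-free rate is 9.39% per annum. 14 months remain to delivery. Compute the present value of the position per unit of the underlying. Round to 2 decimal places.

-42.55

Current fair forward for the remaining 14 months: F = S·e^((r − q)·T), (r − q) = 0.0939 − 0.0275 = 0.0664
F = 1956.9 · e^(0.0664 × 14/12) = 1956.9 × 1.08054621 = 2114.5209
Value of long forward = (F − K)·e^(−rT) = (2114.5209 − 2162.0) · e^(−0.0939·14/12)
= -47.4791 × 0.89623735 = -42.55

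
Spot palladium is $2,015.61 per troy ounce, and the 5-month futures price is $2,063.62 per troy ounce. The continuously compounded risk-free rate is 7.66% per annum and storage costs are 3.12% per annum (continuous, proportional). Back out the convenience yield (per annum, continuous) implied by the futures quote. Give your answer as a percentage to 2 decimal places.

F = S·e^((r+u−y)T) ⇒ (r+u−y) = ln(F/S)/T
ln(2063.62/2015.61) = 0.023540; /T ⇒ 0.056496
y = r + u − ln(F/S)/T = 0.0766 + 0.0312 − 0.056496 = 0.051304
y = 5.13%

5.13%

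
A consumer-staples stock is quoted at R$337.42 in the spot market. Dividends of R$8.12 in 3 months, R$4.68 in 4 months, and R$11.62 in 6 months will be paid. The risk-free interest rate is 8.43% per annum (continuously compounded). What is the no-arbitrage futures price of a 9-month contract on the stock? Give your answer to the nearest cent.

PV(dividends) I = 8.12·e^(−0.0843·3/12) + 4.68·e^(−0.0843·4/12) + 11.62·e^(−0.0843·6/12)
I = 7.9507 + 4.5503 + 11.1404 = 23.6414
F = (S − I)·e^(rT) = (337.42 − 23.6414) · e^(0.0843·9/12)
= 313.7786 · e^0.063225 = 313.7786 × 1.065266 = R$334.26

R$334.26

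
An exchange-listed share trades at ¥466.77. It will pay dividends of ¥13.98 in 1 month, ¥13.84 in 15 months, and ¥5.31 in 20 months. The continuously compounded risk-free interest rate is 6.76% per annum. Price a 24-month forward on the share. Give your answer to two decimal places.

PV(dividends) I = 13.98·e^(−0.0676·1/12) + 13.84·e^(−0.0676·15/12) + 5.31·e^(−0.0676·20/12)
I = 13.9015 + 12.7186 + 4.7442 = 31.3643
F = (S − I)·e^(rT) = (466.77 − 31.3643) · e^(0.0676·24/12)
= 435.4057 · e^0.135200 = 435.4057 × 1.144766 = ¥498.44

¥498.44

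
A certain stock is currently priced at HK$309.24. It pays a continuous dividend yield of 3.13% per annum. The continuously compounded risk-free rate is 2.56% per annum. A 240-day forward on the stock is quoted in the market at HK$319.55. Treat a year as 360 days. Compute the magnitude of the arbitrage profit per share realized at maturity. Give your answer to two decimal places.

Fair forward: F* = S·e^(carry·T), with carry = (r − q) = 0.0256 − 0.0313 = -0.0057
F* = 309.24 · e^(-0.0057 × 240/360) = 309.24 · e^-0.003800 = 309.24 × 0.996207 = HK$308.0671
Market HK$319.55 > fair HK$308.0671: forward overpriced → cash-and-carry (buy spot, short the forward).
At maturity, profit = |F_mkt − F*| = |319.55 − 308.0671| = HK$11.48 per share

HK$11.48 per share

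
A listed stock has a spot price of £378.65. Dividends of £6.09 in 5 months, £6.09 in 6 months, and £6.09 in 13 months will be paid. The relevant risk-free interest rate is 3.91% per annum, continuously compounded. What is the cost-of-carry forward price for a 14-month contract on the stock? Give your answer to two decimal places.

PV(dividends) I = 6.09·e^(−0.0391·5/12) + 6.09·e^(−0.0391·6/12) + 6.09·e^(−0.0391·13/12)
I = 5.9916 + 5.9721 + 5.8374 = 17.8011
F = (S − I)·e^(rT) = (378.65 − 17.8011) · e^(0.0391·14/12)
= 360.8489 · e^0.045617 = 360.8489 × 1.046673 = £377.69

£377.69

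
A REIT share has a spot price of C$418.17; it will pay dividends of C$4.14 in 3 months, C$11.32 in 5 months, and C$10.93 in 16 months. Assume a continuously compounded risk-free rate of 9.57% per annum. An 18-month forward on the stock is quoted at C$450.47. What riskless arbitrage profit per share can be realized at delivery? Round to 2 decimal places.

C$3.92 per share

PV(dividends) I = 4.14·e^(−0.0957·3/12) + 11.32·e^(−0.0957·5/12) + 10.93·e^(−0.0957·16/12) = 24.5403
Fair forward F* = (S − I)·e^(rT) = (418.17 − 24.5403)·e^0.143550 = 393.6297 × 1.154365 = 454.3923
Market C$450.47 < fair 454.3923: forward underpriced → reverse cash-and-carry (short the stock, invest proceeds at r, pay the dividends, go long the forward).
Profit at T = |F_mkt − F*| = |450.47 − 454.3923| = C$3.92 per share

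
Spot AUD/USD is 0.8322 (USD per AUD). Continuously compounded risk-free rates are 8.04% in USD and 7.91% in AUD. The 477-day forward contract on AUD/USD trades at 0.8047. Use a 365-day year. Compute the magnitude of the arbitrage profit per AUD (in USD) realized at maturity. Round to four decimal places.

Fair forward: F* = S·e^(carry·T), with carry = (r_USD − r_AUD) = 0.0804 − 0.0791 = 0.0013
F* = 0.8322 · e^(0.0013 × 477/365) = 0.8322 · e^0.001699 = 0.8322 × 1.001700 = 0.8336
Market 0.8047 < fair 0.8336: forward underpriced → reverse cash-and-carry (short spot, go long the forward).
At maturity, profit = |F_mkt − F*| = |0.8047 − 0.8336| = 0.0289 per AUD (in USD)

0.0289 per AUD (in USD)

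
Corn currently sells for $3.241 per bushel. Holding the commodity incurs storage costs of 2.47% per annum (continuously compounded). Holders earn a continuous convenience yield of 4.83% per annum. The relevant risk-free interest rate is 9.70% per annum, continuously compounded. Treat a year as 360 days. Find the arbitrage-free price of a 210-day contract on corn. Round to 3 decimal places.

Net carry = r + u − y = 0.0970 + 0.0247 − 0.0483 = 0.0734
F = S·e^((r+u−y)T) = 3.241 · e^(0.0734 × 210/360) = 3.241 · e^0.042817
= 3.241 × 1.043747 = $3.383 per bushel

$3.383 per bushel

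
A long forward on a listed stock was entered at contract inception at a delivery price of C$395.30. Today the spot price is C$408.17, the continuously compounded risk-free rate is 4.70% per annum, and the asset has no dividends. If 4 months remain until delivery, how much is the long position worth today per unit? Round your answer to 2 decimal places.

Current fair forward for the remaining 4 months: F = S·e^(r·T), r = 0.0470
F = 408.17 · e^(0.0470 × 4/12) = 408.17 × 1.015790 = 414.6150
Value of long forward = (F − K)·e^(−rT) = (414.6150 − 395.30) · e^(−0.0470·4/12)
= 19.3150 × 0.984455 = 19.01

C$19.01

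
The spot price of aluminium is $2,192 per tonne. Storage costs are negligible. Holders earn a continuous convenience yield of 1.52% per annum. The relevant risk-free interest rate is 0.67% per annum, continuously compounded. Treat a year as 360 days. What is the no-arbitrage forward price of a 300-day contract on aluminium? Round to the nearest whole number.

Net carry = r + u − y = 0.0067 + 0.0000 − 0.0152 = -0.0085
F = S·e^((r+u−y)T) = 2192 · e^(-0.0085 × 300/360) = 2192 · e^-0.007083
= 2192 × 0.992942 = $2,177 per tonne

$2,177 per tonne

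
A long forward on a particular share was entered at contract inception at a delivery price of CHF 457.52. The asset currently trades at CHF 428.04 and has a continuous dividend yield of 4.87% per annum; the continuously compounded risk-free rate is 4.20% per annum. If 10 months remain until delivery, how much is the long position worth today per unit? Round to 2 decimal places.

-CHF 30.77

Current fair forward for the remaining 10 months: F = S·e^((r − q)·T), (r − q) = 0.0420 − 0.0487 = -0.0067
F = 428.04 · e^(-0.0067 × 10/12) = 428.04 × 0.994432 = 425.6567
Value of long forward = (F − K)·e^(−rT) = (425.6567 − 457.52) · e^(−0.0420·10/12)
= -31.8633 × 0.965605 = -30.77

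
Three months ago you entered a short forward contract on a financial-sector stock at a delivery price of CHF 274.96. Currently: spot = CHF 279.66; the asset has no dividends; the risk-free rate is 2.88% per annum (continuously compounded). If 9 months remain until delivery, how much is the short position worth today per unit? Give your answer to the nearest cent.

-CHF 10.58

Current fair forward for the remaining 9 months: F = S·e^(r·T), r = 0.0288
F = 279.66 · e^(0.0288 × 9/12) = 279.66 × 1.021835 = 285.7664
Value of long forward = (F − K)·e^(−rT) = (285.7664 − 274.96) · e^(−0.0288·9/12)
= 10.8064 × 0.978632 = 10.58
Short position value = −(long value) = -CHF 10.58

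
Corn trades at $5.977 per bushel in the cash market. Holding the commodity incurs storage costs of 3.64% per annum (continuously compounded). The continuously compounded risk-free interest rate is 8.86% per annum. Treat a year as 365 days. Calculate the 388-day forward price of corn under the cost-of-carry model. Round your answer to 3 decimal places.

$6.826 per bushel

Net carry = r + u − y = 0.0886 + 0.0364 − 0.0000 = 0.1250
F = S·e^((r+u−y)T) = 5.977 · e^(0.1250 × 388/365) = 5.977 · e^0.132877
= 5.977 × 1.142110 = $6.826 per bushel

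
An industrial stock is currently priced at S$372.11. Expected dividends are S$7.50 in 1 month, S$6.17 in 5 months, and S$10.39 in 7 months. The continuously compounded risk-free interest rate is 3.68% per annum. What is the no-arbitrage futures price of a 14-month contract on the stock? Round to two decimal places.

S$363.67

PV(dividends) I = 7.50·e^(−0.0368·1/12) + 6.17·e^(−0.0368·5/12) + 10.39·e^(−0.0368·7/12)
I = 7.4770 + 6.0761 + 10.1693 = 23.7224
F = (S − I)·e^(rT) = (372.11 − 23.7224) · e^(0.0368·14/12)
= 348.3876 · e^0.042933 = 348.3876 × 1.043868 = S$363.67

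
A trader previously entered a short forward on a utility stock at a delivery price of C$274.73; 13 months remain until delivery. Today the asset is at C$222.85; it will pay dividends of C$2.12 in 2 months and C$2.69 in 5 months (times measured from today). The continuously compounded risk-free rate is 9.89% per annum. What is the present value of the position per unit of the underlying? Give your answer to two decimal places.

PV(remaining dividends) I = 2.12·e^(−0.0989·2/12) + 2.69·e^(−0.0989·5/12) = 4.6667
Current forward F = (S − I)·e^(rT) = (222.85 − 4.6667)·e^(0.0989·13/12) = 218.1833 × 1.113092 = 242.8581
Value (long) = (F − K)·e^(−rT) = (242.8581 − 274.73) × 0.898398 = -28.6337
Short position value = −(long value) = C$28.63

C$28.63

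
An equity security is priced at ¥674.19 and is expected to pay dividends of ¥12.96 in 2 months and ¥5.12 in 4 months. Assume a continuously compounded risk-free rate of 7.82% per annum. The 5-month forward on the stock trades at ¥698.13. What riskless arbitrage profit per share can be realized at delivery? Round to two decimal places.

PV(dividends) I = 12.96·e^(−0.0782·2/12) + 5.12·e^(−0.0782·4/12) = 17.7804
Fair forward F* = (S − I)·e^(rT) = (674.19 − 17.7804)·e^0.032583 = 656.4096 × 1.033120 = 678.1499
Market ¥698.13 > fair 678.1499: forward overpriced → cash-and-carry (borrow at r, buy the stock and collect the dividends, short the forward).
Profit at T = |F_mkt − F*| = |698.13 − 678.1499| = ¥19.98 per share

¥19.98 per share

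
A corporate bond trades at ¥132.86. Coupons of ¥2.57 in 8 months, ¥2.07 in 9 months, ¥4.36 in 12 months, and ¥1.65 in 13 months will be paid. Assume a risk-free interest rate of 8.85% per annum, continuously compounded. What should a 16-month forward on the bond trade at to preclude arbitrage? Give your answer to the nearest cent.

¥138.42

PV(coupons) I = 2.57·e^(−0.0885·8/12) + 2.07·e^(−0.0885·9/12) + 4.36·e^(−0.0885·12/12) + 1.65·e^(−0.0885·13/12)
I = 2.4228 + 1.9371 + 3.9907 + 1.4992 = 9.8498
F = (S − I)·e^(rT) = (132.86 − 9.8498) · e^(0.0885·16/12)
= 123.0102 · e^0.118000 = 123.0102 × 1.125244 = ¥138.42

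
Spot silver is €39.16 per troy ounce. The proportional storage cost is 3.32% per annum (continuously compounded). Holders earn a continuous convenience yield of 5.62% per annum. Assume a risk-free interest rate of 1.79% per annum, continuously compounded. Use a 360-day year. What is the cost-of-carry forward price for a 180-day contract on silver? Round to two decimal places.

Net carry = r + u − y = 0.0179 + 0.0332 − 0.0562 = -0.0051
F = S·e^((r+u−y)T) = 39.16 · e^(-0.0051 × 180/360) = 39.16 · e^-0.002550
= 39.16 × 0.997453 = €39.06 per troy ounce

€39.06 per troy ounce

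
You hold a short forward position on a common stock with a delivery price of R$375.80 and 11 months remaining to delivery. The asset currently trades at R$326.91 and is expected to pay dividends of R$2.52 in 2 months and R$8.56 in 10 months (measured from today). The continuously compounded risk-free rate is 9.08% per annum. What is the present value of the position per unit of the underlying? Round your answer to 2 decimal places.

R$29.30

PV(remaining dividends) I = 2.52·e^(−0.0908·2/12) + 8.56·e^(−0.0908·10/12) = 10.4183
Current forward F = (S − I)·e^(rT) = (326.91 − 10.4183)·e^(0.0908·11/12) = 316.4917 × 1.086795 = 343.9616
Value (long) = (F − K)·e^(−rT) = (343.9616 − 375.80) × 0.920136 = -29.2957
Short position value = −(long value) = R$29.30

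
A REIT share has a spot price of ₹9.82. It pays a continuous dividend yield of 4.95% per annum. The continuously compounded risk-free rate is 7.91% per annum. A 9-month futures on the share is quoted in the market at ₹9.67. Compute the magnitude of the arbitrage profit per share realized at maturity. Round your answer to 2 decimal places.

₹0.37 per share

Fair futures: F* = S·e^(carry·T), with carry = (r − q) = 0.0791 − 0.0495 = 0.0296
F* = 9.82 · e^(0.0296 × 9/12) = 9.82 · e^0.022200 = 9.82 × 1.022448 = ₹10.0404
Market ₹9.67 < fair ₹10.0404: forward underpriced → reverse cash-and-carry (short spot, go long the forward).
At maturity, profit = |F_mkt − F*| = |9.67 − 10.0404| = ₹0.37 per share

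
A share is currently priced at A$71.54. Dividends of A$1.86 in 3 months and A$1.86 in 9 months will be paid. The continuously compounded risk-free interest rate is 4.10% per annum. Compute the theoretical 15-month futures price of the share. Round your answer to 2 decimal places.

PV(dividends) I = 1.86·e^(−0.0410·3/12) + 1.86·e^(−0.0410·9/12)
I = 1.8410 + 1.8037 = 3.6447
F = (S − I)·e^(rT) = (71.54 − 3.6447) · e^(0.0410·15/12)
= 67.8953 · e^0.051250 = 67.8953 × 1.052586 = A$71.47

A$71.47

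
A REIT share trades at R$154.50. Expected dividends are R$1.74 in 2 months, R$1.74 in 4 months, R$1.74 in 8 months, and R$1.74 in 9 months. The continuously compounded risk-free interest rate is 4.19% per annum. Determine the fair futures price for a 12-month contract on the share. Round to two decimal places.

R$154.00

PV(dividends) I = 1.74·e^(−0.0419·2/12) + 1.74·e^(−0.0419·4/12) + 1.74·e^(−0.0419·8/12) + 1.74·e^(−0.0419·9/12)
I = 1.7279 + 1.7159 + 1.6921 + 1.6862 = 6.8221
F = (S − I)·e^(rT) = (154.50 − 6.8221) · e^(0.0419·12/12)
= 147.6779 · e^0.041900 = 147.6779 × 1.042790 = R$154.00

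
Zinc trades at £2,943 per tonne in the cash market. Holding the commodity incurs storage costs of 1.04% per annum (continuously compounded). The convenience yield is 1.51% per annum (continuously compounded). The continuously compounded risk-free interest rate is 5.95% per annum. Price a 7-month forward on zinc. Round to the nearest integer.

Net carry = r + u − y = 0.0595 + 0.0104 − 0.0151 = 0.0548
F = S·e^((r+u−y)T) = 2943 · e^(0.0548 × 7/12) = 2943 · e^0.031967
= 2943 × 1.032483 = £3,039 per tonne

£3,039 per tonne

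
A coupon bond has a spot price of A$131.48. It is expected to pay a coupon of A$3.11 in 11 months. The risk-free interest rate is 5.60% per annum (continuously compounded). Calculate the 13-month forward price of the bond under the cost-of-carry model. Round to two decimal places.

A$136.56

PV(coupons) I = 3.11·e^(−0.0560·11/12)
I = 2.9544
F = (S − I)·e^(rT) = (131.48 − 2.9544) · e^(0.0560·13/12)
= 128.5256 · e^0.060667 = 128.5256 × 1.062545 = A$136.56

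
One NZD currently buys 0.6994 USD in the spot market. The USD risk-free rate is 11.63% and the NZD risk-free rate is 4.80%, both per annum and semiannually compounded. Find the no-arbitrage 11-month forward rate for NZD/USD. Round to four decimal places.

By covered interest parity, F = S · (1+r_USD/2)^(2T) / (1+r_NZD/2)^(2T)
= 0.6994 × 1.109183 / 1.044439 = 0.6994 × 1.061989
F = 0.7428 USD per NZD

0.7428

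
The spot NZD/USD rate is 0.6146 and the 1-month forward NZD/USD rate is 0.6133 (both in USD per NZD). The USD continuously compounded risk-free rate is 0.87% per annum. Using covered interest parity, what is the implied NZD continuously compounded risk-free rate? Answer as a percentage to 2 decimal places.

F = S·e^((r_USD − r_NZD)T) ⇒ r_NZD = r_USD − ln(F/S)/T
ln(0.6133/0.6146) = -0.002117; /(1/12) = -0.025404
r_NZD = 0.0087 + 0.025404 = 0.034104
r_NZD = 3.41%

3.41%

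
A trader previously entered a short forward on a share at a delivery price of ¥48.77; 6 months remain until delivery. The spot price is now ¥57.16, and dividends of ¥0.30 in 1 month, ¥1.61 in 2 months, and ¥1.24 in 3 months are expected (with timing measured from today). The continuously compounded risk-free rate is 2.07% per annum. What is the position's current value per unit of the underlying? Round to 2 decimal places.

-¥5.75

PV(remaining dividends) I = 0.30·e^(−0.0207·1/12) + 1.61·e^(−0.0207·2/12) + 1.24·e^(−0.0207·3/12) = 3.1375
Current forward F = (S − I)·e^(rT) = (57.16 − 3.1375)·e^(0.0207·6/12) = 54.0225 × 1.010404 = 54.5846
Value (long) = (F − K)·e^(−rT) = (54.5846 − 48.77) × 0.989703 = 5.7547
Short position value = −(long value) = -¥5.75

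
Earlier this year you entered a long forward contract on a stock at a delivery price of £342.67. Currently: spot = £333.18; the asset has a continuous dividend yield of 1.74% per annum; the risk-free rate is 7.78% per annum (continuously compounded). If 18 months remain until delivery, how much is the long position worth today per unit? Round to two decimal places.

Current fair forward for the remaining 18 months: F = S·e^((r − q)·T), (r − q) = 0.0778 − 0.0174 = 0.0604
F = 333.18 · e^(0.0604 × 18/12) = 333.18 × 1.094831 = 364.7758
Value of long forward = (F − K)·e^(−rT) = (364.7758 − 342.67) · e^(−0.0778·18/12)
= 22.1058 × 0.889852 = 19.67

£19.67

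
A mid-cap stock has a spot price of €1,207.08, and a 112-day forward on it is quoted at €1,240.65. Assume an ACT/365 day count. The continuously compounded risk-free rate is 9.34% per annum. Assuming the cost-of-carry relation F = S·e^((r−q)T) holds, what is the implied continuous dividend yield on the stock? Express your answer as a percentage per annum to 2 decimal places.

From F = S·e^((r−q)T): (r − q) = ln(F/S)/T
ln(1240.65/1207.08) = ln(1.027811) = 0.027431
(r − q) = 0.027431 / (112/365) = 0.089396
q = r − ln(F/S)/T = 0.0934 − 0.089396 = 0.004004
q = 0.40%

0.40%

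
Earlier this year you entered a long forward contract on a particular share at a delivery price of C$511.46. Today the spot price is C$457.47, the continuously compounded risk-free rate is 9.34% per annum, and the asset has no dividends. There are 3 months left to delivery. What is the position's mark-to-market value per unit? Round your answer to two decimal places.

-C$42.19

Current fair forward for the remaining 3 months: F = S·e^(r·T), r = 0.0934
F = 457.47 · e^(0.0934 × 3/12) = 457.47 × 1.023625 = 468.2777
Value of long forward = (F − K)·e^(−rT) = (468.2777 − 511.46) · e^(−0.0934·3/12)
= -43.1823 × 0.976921 = -42.19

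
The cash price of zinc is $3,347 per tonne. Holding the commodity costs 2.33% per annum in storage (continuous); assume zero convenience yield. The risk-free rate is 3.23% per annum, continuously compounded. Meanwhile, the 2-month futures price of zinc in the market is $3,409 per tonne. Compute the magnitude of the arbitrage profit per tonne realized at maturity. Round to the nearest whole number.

Fair futures: F* = S·e^(carry·T), with carry = (r + u) = 0.0323 + 0.0233 = 0.0556
F* = 3347 · e^(0.0556 × 2/12) = 3347 · e^0.009267 = 3347 × 1.009310 = $3378.1606
Market $3409 > fair $3378.1606: forward overpriced → cash-and-carry (buy spot, short the forward).
At maturity, profit = |F_mkt − F*| = |3409 − 3378.1606| = $31 per tonne

$31 per tonne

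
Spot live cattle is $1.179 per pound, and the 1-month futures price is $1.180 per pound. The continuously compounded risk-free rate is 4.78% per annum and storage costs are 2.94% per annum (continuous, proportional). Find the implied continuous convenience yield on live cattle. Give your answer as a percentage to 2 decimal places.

F = S·e^((r+u−y)T) ⇒ (r+u−y) = ln(F/S)/T
ln(1.180/1.179) = 0.000848; /T ⇒ 0.010176
y = r + u − ln(F/S)/T = 0.0478 + 0.0294 − 0.010176 = 0.067024
y = 6.70%

6.70%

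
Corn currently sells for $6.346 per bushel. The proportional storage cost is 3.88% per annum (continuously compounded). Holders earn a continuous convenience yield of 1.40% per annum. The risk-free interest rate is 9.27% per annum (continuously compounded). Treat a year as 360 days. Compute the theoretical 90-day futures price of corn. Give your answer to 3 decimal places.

$6.535 per bushel

Net carry = r + u − y = 0.0927 + 0.0388 − 0.0140 = 0.1175
F = S·e^((r+u−y)T) = 6.346 · e^(0.1175 × 90/360) = 6.346 · e^0.029375
= 6.346 × 1.029811 = $6.535 per bushel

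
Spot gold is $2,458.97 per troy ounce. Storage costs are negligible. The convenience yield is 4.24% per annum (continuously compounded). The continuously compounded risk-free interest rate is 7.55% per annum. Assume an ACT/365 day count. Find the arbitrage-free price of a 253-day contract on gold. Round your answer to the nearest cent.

$2,516.04 per troy ounce

Net carry = r + u − y = 0.0755 + 0.0000 − 0.0424 = 0.0331
F = S·e^((r+u−y)T) = 2458.97 · e^(0.0331 × 253/365) = 2458.97 · e^0.02294329
= 2458.97 × 1.02320851 = $2,516.04 per troy ounce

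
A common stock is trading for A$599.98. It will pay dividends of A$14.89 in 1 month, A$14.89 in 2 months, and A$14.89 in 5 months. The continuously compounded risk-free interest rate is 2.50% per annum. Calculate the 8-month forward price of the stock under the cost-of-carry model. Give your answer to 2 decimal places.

PV(dividends) I = 14.89·e^(−0.0250·1/12) + 14.89·e^(−0.0250·2/12) + 14.89·e^(−0.0250·5/12)
I = 14.8590 + 14.8281 + 14.7357 = 44.4228
F = (S − I)·e^(rT) = (599.98 − 44.4228) · e^(0.0250·8/12)
= 555.5572 · e^0.016667 = 555.5572 × 1.016807 = A$564.89

A$564.89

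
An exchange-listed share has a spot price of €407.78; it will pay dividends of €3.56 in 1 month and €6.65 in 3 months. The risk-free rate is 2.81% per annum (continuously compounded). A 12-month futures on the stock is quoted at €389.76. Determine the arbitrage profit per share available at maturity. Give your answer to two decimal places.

€19.20 per share

PV(dividends) I = 3.56·e^(−0.0281·1/12) + 6.65·e^(−0.0281·3/12) = 10.1551
Fair futures F* = (S − I)·e^(rT) = (407.78 − 10.1551)·e^0.028100 = 397.6249 × 1.028499 = 408.9568
Market €389.76 < fair 408.9568: forward underpriced → reverse cash-and-carry (short the stock, invest proceeds at r, pay the dividends, go long the forward).
Profit at T = |F_mkt − F*| = |389.76 − 408.9568| = €19.20 per share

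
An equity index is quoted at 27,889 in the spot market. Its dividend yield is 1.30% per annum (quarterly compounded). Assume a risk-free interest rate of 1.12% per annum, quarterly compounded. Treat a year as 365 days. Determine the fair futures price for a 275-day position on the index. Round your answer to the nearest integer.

F = S · (1+r/4)^(4T) / (1+q/4)^(4T)
= 27889 × 1.008462 / 1.009827 = 27889 × 0.998648
F = 27,851

27,851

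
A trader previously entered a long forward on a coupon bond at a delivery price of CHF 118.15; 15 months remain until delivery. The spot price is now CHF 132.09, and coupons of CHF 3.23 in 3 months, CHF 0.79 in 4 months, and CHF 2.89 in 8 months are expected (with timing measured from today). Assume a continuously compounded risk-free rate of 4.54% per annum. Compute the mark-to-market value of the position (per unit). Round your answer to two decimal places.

PV(remaining coupons) I = 3.23·e^(−0.0454·3/12) + 0.79·e^(−0.0454·4/12) + 2.89·e^(−0.0454·8/12) = 6.7755
Current forward F = (S − I)·e^(rT) = (132.09 − 6.7755)·e^(0.0454·15/12) = 125.3145 × 1.058391 = 132.6317
Value (long) = (F − K)·e^(−rT) = (132.6317 − 118.15) × 0.944830 = 13.6827
Value = CHF 13.68

CHF 13.68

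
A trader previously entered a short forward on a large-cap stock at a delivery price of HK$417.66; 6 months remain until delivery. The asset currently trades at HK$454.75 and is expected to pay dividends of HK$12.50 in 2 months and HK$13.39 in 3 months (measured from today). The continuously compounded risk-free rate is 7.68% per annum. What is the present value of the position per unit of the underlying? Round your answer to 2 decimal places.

PV(remaining dividends) I = 12.50·e^(−0.0768·2/12) + 13.39·e^(−0.0768·3/12) = 25.4764
Current forward F = (S − I)·e^(rT) = (454.75 − 25.4764)·e^(0.0768·6/12) = 429.2736 × 1.039147 = 446.0784
Value (long) = (F − K)·e^(−rT) = (446.0784 − 417.66) × 0.962328 = 27.3478
Short position value = −(long value) = -HK$27.35

-HK$27.35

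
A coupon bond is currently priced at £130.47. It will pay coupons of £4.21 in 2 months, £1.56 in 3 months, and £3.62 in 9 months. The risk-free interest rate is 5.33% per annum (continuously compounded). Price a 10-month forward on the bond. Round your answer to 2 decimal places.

£126.79

PV(coupons) I = 4.21·e^(−0.0533·2/12) + 1.56·e^(−0.0533·3/12) + 3.62·e^(−0.0533·9/12)
I = 4.1728 + 1.5394 + 3.4781 = 9.1903
F = (S − I)·e^(rT) = (130.47 − 9.1903) · e^(0.0533·10/12)
= 121.2797 · e^0.044417 = 121.2797 × 1.045418 = £126.79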